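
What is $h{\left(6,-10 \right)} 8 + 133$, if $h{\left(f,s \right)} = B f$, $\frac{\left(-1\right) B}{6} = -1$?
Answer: $421$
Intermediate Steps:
$B = 6$ ($B = \left(-6\right) \left(-1\right) = 6$)
$h{\left(f,s \right)} = 6 f$
$h{\left(6,-10 \right)} 8 + 133 = 6 \cdot 6 \cdot 8 + 133 = 36 \cdot 8 + 133 = 288 + 133 = 421$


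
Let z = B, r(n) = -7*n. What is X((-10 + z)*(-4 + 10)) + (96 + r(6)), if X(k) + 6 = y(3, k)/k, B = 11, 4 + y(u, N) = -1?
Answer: 283/6 ≈ 47.167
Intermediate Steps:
y(u, N) = -5 (y(u, N) = -4 - 1 = -5)
z = 11
X(k) = -6 - 5/k
X((-10 + z)*(-4 + 10)) + (96 + r(6)) = (-6 - 5*1/((-10 + 11)*(-4 + 10))) + (96 - 7*6) = (-6 - 5/(1*6)) + (96 - 42) = (-6 - 5/6) + 54 = (-6 - 5*⅙) + 54 = (-6 - ⅚) + 54 = -41/6 + 54 = 283/6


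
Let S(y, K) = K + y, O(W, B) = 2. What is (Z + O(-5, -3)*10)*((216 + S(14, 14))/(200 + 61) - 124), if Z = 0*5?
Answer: -642400/261 ≈ -2461.3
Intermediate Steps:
Z = 0
(Z + O(-5, -3)*10)*((216 + S(14, 14))/(200 + 61) - 124) = (0 + 2*10)*((216 + (14 + 14))/(200 + 61) - 124) = (0 + 20)*((216 + 28)/261 - 124) = 20*(244*(1/261) - 124) = 20*(244/261 - 124) = 20*(-32120/261) = -642400/261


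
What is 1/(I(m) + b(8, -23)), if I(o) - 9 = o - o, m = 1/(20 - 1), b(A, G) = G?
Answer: -1/14 ≈ -0.071429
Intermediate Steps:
m = 1/19 ≈ 0.052632
I(o) = 9 (I(o) = 9 + (o - o) = 9 + 0 = 9)
1/(I(m) + b(8, -23)) = 1/(9 - 23) = 1/(-14) = -1/14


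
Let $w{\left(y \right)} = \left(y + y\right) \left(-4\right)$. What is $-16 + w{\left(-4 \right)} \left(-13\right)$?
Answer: $-432$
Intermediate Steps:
$w{\left(y \right)} = - 8 y$ ($w{\left(y \right)} = 2 y \left(-4\right) = - 8 y$)
$-16 + w{\left(-4 \right)} \left(-13\right) = -16 + \left(-8\right) \left(-4\right) \left(-13\right) = -16 + 32 \left(-13\right) = -16 - 416 = -432$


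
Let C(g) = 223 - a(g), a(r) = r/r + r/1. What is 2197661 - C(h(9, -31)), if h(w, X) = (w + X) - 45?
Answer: 2197372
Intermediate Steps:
a(r) = 1 + r (a(r) = 1 + r*1 = 1 + r)
h(w, X) = -45 + X + w (h(w, X) = (X + w) - 45 = -45 + X + w)
C(g) = 222 - g (C(g) = 223 - (1 + g) = 223 + (-1 - g) = 222 - g)
2197661 - C(h(9, -31)) = 2197661 - (222 - (-45 - 31 + 9)) = 2197661 - (222 - 1*(-67)) = 2197661 - (222 + 67) = 2197661 - 1*289 = 2197661 - 289 = 2197372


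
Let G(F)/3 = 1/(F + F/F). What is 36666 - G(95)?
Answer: 1173311/32 ≈ 36666.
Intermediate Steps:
G(F) = 3/(1 + F) (G(F) = 3/(F + F/F) = 3/(F + 1) = 3/(1 + F))
36666 - G(95) = 36666 - 3/(1 + 95) = 36666 - 3/96 = 36666 - 1*1/32 = 36666 - 1/32 = 1173311/32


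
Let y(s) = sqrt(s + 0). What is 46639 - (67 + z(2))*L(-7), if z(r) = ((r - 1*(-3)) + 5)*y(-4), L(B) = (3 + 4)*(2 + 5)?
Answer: 43356 - 980*I ≈ 43356.0 - 980.0*I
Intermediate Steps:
y(s) = sqrt(s)
L(B) = 49 (L(B) = 7*7 = 49)
z(r) = 2*I*(8 + r) (z(r) = ((r - 1*(-3)) + 5)*sqrt(-4) = ((r + 3) + 5)*(2*I) = ((3 + r) + 5)*(2*I) = (8 + r)*(2*I) = 2*I*(8 + r))
46639 - (67 + z(2))*L(-7) = 46639 - (67 + 2*I*(8 + 2))*49 = 46639 - (67 + 2*I*10)*49 = 46639 - (67 + 20*I)*49 = 46639 - (3283 + 980*I) = 46639 + (-3283 - 980*I) = 43356 - 980*I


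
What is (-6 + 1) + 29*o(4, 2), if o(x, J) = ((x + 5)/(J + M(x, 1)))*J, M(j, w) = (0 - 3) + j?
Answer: 169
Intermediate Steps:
M(j, w) = -3 + j
o(x, J) = J*(5 + x)/(-3 + J + x) (o(x, J) = ((x + 5)/(J + (-3 + x)))*J = ((5 + x)/(-3 + J + x))*J = J*(5 + x)/(-3 + J + x))
(-6 + 1) + 29*o(4, 2) = (-6 + 1) + 29*(2*(5 + 4)/(-3 + 2 + 4)) = -5 + 29*(2*9/3) = -5 + 29*(2*(1/3)*9) = -5 + 29*6 = -5 + 174 = 169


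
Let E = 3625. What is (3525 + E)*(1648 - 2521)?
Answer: -6241950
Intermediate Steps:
(3525 + E)*(1648 - 2521) = (3525 + 3625)*(1648 - 2521) = 7150*(-873) = -6241950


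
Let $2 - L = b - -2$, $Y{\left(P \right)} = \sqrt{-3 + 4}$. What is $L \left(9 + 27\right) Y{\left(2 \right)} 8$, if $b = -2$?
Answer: $576$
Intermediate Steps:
$Y{\left(P \right)} = 1$ ($Y{\left(P \right)} = \sqrt{1} = 1$)
$L = 2$ ($L = 2 - \left(-2 - -2\right) = 2 - \left(-2 + 2\right) = 2 - 0 = 2 + 0 = 2$)
$L \left(9 + 27\right) Y{\left(2 \right)} 8 = 2 \left(9 + 27\right) 1 \cdot 8 = 2 \cdot 36 \cdot 8 = 72 \cdot 8 = 576$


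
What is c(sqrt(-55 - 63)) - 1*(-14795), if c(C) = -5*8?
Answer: 14755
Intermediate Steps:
c(C) = -40
c(sqrt(-55 - 63)) - 1*(-14795) = -40 - 1*(-14795) = -40 + 14795 = 14755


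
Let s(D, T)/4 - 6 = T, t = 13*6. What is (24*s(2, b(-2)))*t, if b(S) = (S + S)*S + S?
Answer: 89856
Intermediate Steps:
b(S) = S + 2*S² (b(S) = (2*S)*S + S = 2*S² + S = S + 2*S²)
t = 78
s(D, T) = 24 + 4*T
(24*s(2, b(-2)))*t = (24*(24 + 4*(-2*(1 + 2*(-2)))))*78 = (24*(24 + 4*(-2*(1 - 4))))*78 = (24*(24 + 4*(-2*(-3))))*78 = (24*(24 + 4*6))*78 = (24*(24 + 24))*78 = (24*48)*78 = 1152*78 = 89856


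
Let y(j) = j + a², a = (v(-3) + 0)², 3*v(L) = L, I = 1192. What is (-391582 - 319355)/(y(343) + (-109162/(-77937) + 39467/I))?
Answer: -66046689987048/35163971659 ≈ -1878.2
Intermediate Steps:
v(L) = L/3
a = 1 (a = ((⅓)*(-3) + 0)² = (-1 + 0)² = (-1)² = 1)
y(j) = 1 + j (y(j) = j + 1² = j + 1 = 1 + j)
(-391582 - 319355)/(y(343) + (-109162/(-77937) + 39467/I)) = (-391582 - 319355)/((1 + 343) + (-109162/(-77937) + 39467/1192)) = -710937/(344 + (-109162*(-1/77937) + 39467*(1/1192))) = -710937/(344 + (109162/77937 + 39467/1192)) = -710937/(344 + 3206060683/92900904) = -710937/35163971659/92900904 = -710937*92900904/35163971659 = -66046689987048/35163971659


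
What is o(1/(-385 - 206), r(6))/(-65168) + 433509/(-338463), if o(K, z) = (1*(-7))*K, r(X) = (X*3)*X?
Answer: -1855143649537/1448406828816 ≈ -1.2808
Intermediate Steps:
r(X) = 3*X² (r(X) = (3*X)*X = 3*X²)
o(K, z) = -7*K
o(1/(-385 - 206), r(6))/(-65168) + 433509/(-338463) = -7/(-385 - 206)/(-65168) + 433509/(-338463) = -7/(-591)*(-1/65168) + 433509*(-1/338463) = -7*(-1/591)*(-1/65168) - 144503/112821 = (7/591)*(-1/65168) - 144503/112821 = -7/38514288 - 144503/112821 = -1855143649537/1448406828816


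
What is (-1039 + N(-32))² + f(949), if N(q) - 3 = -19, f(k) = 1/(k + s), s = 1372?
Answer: 2583331026/2321 ≈ 1.1130e+6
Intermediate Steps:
f(k) = 1/(1372 + k) (f(k) = 1/(k + 1372) = 1/(1372 + k))
N(q) = -16 (N(q) = 3 - 19 = -16)
(-1039 + N(-32))² + f(949) = (-1039 - 16)² + 1/(1372 + 949) = (-1055)² + 1/2321 = 1113025 + 1/2321 = 2583331026/2321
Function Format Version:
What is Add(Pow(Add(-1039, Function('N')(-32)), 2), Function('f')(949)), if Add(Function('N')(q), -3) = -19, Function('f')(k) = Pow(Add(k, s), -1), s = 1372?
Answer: Rational(2583331026, 2321) ≈ 1.1130e+6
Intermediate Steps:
Function('f')(k) = Pow(Add(1372, k), -1) (Function('f')(k) = Pow(Add(k, 1372), -1) = Pow(Add(1372, k), -1))
Function('N')(q) = -16 (Function('N')(q) = Add(3, -19) = -16)
Add(Pow(Add(-1039, Function('N')(-32)), 2), Function('f')(949)) = Add(Pow(Add(-1039, -16), 2), Pow(Add(1372, 949), -1)) = Add(Pow(-1055, 2), Pow(2321, -1)) = Add(1113025, Rational(1, 2321)) = Rational(2583331026, 2321)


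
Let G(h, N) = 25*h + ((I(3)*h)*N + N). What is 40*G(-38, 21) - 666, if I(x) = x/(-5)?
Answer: -18674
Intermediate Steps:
I(x) = -x/5 (I(x) = x*(-1/5) = -x/5)
G(h, N) = N + 25*h - 3*N*h/5 (G(h, N) = 25*h + (((-1/5*3)*h)*N + N) = 25*h + ((-3*h/5)*N + N) = 25*h + (-3*N*h/5 + N) = 25*h + (N - 3*N*h/5) = N + 25*h - 3*N*h/5)
40*G(-38, 21) - 666 = 40*(21 + 25*(-38) - 3/5*21*(-38)) - 666 = 40*(21 - 950 + 2394/5) - 666 = 40*(-2251/5) - 666 = -18008 - 666 = -18674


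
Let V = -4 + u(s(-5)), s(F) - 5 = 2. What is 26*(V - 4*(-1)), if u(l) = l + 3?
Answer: 260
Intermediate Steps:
s(F) = 7 (s(F) = 5 + 2 = 7)
u(l) = 3 + l
V = 6 (V = -4 + (3 + 7) = -4 + 10 = 6)
26*(V - 4*(-1)) = 26*(6 - 4*(-1)) = 26*(6 + 4) = 26*10 = 260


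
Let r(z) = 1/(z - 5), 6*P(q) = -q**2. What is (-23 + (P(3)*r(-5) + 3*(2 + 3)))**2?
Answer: 24649/400 ≈ 61.622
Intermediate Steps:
P(q) = -q**2/6 (P(q) = (-q**2)/6 = -q**2/6)
r(z) = 1/(-5 + z)
(-23 + (P(3)*r(-5) + 3*(2 + 3)))**2 = (-23 + ((-1/6*3**2)/(-5 - 5) + 3*(2 + 3)))**2 = (-23 + (-1/6*9/(-10) + 3*5))**2 = (-23 + (-3/2*(-1/10) + 15))**2 = (-23 + (3/20 + 15))**2 = (-23 + 303/20)**2 = (-157/20)**2 = 24649/400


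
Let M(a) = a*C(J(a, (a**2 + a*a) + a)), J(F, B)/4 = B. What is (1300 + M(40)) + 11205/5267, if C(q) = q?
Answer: 2737271105/5267 ≈ 5.1970e+5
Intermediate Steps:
J(F, B) = 4*B
M(a) = a*(4*a + 8*a**2) (M(a) = a*(4*((a**2 + a*a) + a)) = a*(4*((a**2 + a**2) + a)) = a*(4*(2*a**2 + a)) = a*(4*(a + 2*a**2)) = a*(4*a + 8*a**2))
(1300 + M(40)) + 11205/5267 = (1300 + 40**2*(4 + 8*40)) + 11205/5267 = (1300 + 1600*(4 + 320)) + 11205*(1/5267) = (1300 + 1600*324) + 11205/5267 = (1300 + 518400) + 11205/5267 = 519700 + 11205/5267 = 2737271105/5267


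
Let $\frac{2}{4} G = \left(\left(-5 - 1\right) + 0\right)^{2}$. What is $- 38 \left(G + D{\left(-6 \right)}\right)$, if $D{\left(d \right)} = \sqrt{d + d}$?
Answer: $-2736 - 76 i \sqrt{3} \approx -2736.0 - 131.64 i$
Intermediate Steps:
$D{\left(d \right)} = \sqrt{2} \sqrt{d}$ ($D{\left(d \right)} = \sqrt{2 d} = \sqrt{2} \sqrt{d}$)
$G = 72$ ($G = 2 \left(\left(-5 - 1\right) + 0\right)^{2} = 2 \left(-6 + 0\right)^{2} = 2 \left(-6\right)^{2} = 2 \cdot 36 = 72$)
$- 38 \left(G + D{\left(-6 \right)}\right) = - 38 \left(72 + \sqrt{2} \sqrt{-6}\right) = - 38 \left(72 + \sqrt{2} i \sqrt{6}\right) = - 38 \left(72 + 2 i \sqrt{3}\right) = -2736 - 76 i \sqrt{3}$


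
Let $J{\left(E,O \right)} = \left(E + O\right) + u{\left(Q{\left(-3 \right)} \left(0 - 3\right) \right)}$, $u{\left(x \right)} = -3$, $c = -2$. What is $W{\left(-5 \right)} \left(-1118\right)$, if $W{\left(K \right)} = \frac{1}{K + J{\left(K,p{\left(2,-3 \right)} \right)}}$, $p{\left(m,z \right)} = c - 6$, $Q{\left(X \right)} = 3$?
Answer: $\frac{1118}{21} \approx 53.238$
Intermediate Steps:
$p{\left(m,z \right)} = -8$ ($p{\left(m,z \right)} = -2 - 6 = -8$)
$J{\left(E,O \right)} = -3 + E + O$ ($J{\left(E,O \right)} = \left(E + O\right) - 3 = -3 + E + O$)
$W{\left(K \right)} = \frac{1}{-11 + 2 K}$ ($W{\left(K \right)} = \frac{1}{K - \left(11 - K\right)} = \frac{1}{K + \left(-11 + K\right)} = \frac{1}{-11 + 2 K}$)
$W{\left(-5 \right)} \left(-1118\right) = \frac{1}{-11 + 2 \left(-5\right)} \left(-1118\right) = \frac{1}{-11 - 10} \left(-1118\right) = \frac{1}{-21} \left(-1118\right) = \left(- \frac{1}{21}\right) \left(-1118\right) = \frac{1118}{21}$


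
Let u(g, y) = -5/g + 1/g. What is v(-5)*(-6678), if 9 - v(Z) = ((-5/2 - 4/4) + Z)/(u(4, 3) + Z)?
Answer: -101283/2 ≈ -50642.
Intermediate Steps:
u(g, y) = -4/g (u(g, y) = -5/g + 1/g = -4/g)
v(Z) = 9 - (-7/2 + Z)/(-1 + Z) (v(Z) = 9 - ((-5/2 - 4/4) + Z)/(-4/4 + Z) = 9 - ((-5*1/2 - 4*1/4) + Z)/(-4*1/4 + Z) = 9 - ((-5/2 - 1) + Z)/(-1 + Z) = 9 - (-7/2 + Z)/(-1 + Z))
v(-5)*(-6678) = ((-11 + 16*(-5))/(2*(-1 - 5)))*(-6678) = ((1/2)*(-11 - 80)/(-6))*(-6678) = ((1/2)*(-1/6)*(-91))*(-6678) = (91/12)*(-6678) = -101283/2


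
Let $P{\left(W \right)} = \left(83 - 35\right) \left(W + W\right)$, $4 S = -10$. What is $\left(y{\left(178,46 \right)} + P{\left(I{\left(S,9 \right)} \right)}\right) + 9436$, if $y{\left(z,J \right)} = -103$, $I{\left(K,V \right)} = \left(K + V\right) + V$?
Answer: $10821$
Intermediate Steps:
$S = - \frac{5}{2}$ ($S = \frac{1}{4} \left(-10\right) = - \frac{5}{2} \approx -2.5$)
$I{\left(K,V \right)} = K + 2 V$
$P{\left(W \right)} = 96 W$ ($P{\left(W \right)} = 48 \cdot 2 W = 96 W$)
$\left(y{\left(178,46 \right)} + P{\left(I{\left(S,9 \right)} \right)}\right) + 9436 = \left(-103 + 96 \left(- \frac{5}{2} + 2 \cdot 9\right)\right) + 9436 = \left(-103 + 96 \left(- \frac{5}{2} + 18\right)\right) + 9436 = \left(-103 + 96 \cdot \frac{31}{2}\right) + 9436 = \left(-103 + 1488\right) + 9436 = 1385 + 9436 = 10821$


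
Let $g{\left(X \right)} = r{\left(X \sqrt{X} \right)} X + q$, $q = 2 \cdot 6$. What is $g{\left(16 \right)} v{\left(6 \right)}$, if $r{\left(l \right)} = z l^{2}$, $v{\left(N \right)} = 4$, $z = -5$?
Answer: $-1310672$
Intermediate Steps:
$q = 12$
$r{\left(l \right)} = - 5 l^{2}$
$g{\left(X \right)} = 12 - 5 X^{4}$ ($g{\left(X \right)} = - 5 \left(X \sqrt{X}\right)^{2} X + 12 = - 5 \left(X^{\frac{3}{2}}\right)^{2} X + 12 = - 5 X^{3} X + 12 = - 5 X^{4} + 12 = 12 - 5 X^{4}$)
$g{\left(16 \right)} v{\left(6 \right)} = \left(12 - 5 \cdot 16^{4}\right) 4 = \left(12 - 327680\right) 4 = \left(-327668\right) 4 = -1310672$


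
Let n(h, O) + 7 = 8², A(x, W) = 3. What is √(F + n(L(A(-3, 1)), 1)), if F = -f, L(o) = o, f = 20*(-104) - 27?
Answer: 2*√541 ≈ 46.519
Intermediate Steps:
f = -2107 (f = -2080 - 27 = -2107)
n(h, O) = 57 (n(h, O) = -7 + 8² = -7 + 64 = 57)
F = 2107 (F = -1*(-2107) = 2107)
√(F + n(L(A(-3, 1)), 1)) = √(2107 + 57) = √2164 = 2*√541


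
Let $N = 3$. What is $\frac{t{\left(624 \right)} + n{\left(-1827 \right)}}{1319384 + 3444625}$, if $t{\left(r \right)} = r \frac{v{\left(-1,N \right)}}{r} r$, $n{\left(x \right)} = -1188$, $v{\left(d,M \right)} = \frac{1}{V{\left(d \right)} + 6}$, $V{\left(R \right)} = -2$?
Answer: $- \frac{344}{1588003} \approx -0.00021662$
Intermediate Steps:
$v{\left(d,M \right)} = \frac{1}{4}$ ($v{\left(d,M \right)} = \frac{1}{-2 + 6} = \frac{1}{4}$)
$t{\left(r \right)} = \frac{r}{4}$ ($t{\left(r \right)} = r \frac{1}{4 r} r = \frac{r}{4}$)
$\frac{t{\left(624 \right)} + n{\left(-1827 \right)}}{1319384 + 3444625} = \frac{\frac{1}{4} \cdot 624 - 1188}{1319384 + 3444625} = \frac{156 - 1188}{4764009} = \left(-1032\right) \frac{1}{4764009} = - \frac{344}{1588003}$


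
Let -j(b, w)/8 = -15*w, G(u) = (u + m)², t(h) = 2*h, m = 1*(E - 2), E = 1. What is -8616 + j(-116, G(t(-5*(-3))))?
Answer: 92304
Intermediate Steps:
m = -1 (m = 1*(1 - 2) = 1*(-1) = -1)
G(u) = (-1 + u)² (G(u) = (u - 1)² = (-1 + u)²)
j(b, w) = 120*w (j(b, w) = -(-120)*w = 120*w)
-8616 + j(-116, G(t(-5*(-3)))) = -8616 + 120*(-1 + 2*(-5*(-3)))² = -8616 + 120*(-1 + 2*15)² = -8616 + 120*(-1 + 30)² = -8616 + 120*29² = -8616 + 120*841 = -8616 + 100920 = 92304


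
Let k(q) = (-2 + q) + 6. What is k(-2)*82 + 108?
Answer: 272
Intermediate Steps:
k(q) = 4 + q
k(-2)*82 + 108 = (4 - 2)*82 + 108 = 2*82 + 108 = 164 + 108 = 272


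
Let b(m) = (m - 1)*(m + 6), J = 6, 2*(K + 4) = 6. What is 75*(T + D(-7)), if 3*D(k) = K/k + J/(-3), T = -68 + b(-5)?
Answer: -39175/7 ≈ -5596.4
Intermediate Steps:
K = -1 (K = -4 + (½)*6 = -4 + 3 = -1)
b(m) = (-1 + m)*(6 + m)
T = -74 (T = -68 + (-6 + (-5)² + 5*(-5)) = -68 + (-6 + 25 - 25) = -68 - 6 = -74)
D(k) = -⅔ - 1/(3*k) (D(k) = (-1/k + 6/(-3))/3 = (-1/k + 6*(-⅓))/3 = (-1/k - 2)/3 = (-2 - 1/k)/3 = -⅔ - 1/(3*k))
75*(T + D(-7)) = 75*(-74 + (⅓)*(-1 - 2*(-7))/(-7)) = 75*(-74 + (⅓)*(-⅐)*(-1 + 14)) = 75*(-74 + (⅓)*(-⅐)*13) = 75*(-74 - 13/21) = 75*(-1567/21) = -39175/7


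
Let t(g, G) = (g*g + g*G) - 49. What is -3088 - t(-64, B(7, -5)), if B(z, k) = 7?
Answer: -6687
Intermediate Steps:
t(g, G) = -49 + g**2 + G*g (t(g, G) = (g**2 + G*g) - 49 = -49 + g**2 + G*g)
-3088 - t(-64, B(7, -5)) = -3088 - (-49 + (-64)**2 + 7*(-64)) = -3088 - (-49 + 4096 - 448) = -3088 - 1*3599 = -3088 - 3599 = -6687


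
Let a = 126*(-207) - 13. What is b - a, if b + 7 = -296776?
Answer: -270688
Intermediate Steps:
b = -296783 (b = -7 - 296776 = -296783)
a = -26095 (a = -26082 - 13 = -26095)
b - a = -296783 - 1*(-26095) = -296783 + 26095 = -270688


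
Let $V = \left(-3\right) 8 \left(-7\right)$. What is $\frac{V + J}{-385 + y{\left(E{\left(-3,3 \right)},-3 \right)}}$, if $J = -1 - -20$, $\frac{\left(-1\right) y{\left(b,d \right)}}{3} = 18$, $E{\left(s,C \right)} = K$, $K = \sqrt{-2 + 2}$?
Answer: $- \frac{187}{439} \approx -0.42597$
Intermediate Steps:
$K = 0$ ($K = \sqrt{0} = 0$)
$E{\left(s,C \right)} = 0$
$y{\left(b,d \right)} = -54$ ($y{\left(b,d \right)} = \left(-3\right) 18 = -54$)
$J = 19$ ($J = -1 + 20 = 19$)
$V = 168$ ($V = \left(-24\right) \left(-7\right) = 168$)
$\frac{V + J}{-385 + y{\left(E{\left(-3,3 \right)},-3 \right)}} = \frac{168 + 19}{-385 - 54} = \frac{187}{-439} = 187 \left(- \frac{1}{439}\right) = - \frac{187}{439}$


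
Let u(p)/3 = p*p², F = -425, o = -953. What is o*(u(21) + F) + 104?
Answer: -26072070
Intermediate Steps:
u(p) = 3*p³ (u(p) = 3*(p*p²) = 3*p³)
o*(u(21) + F) + 104 = -953*(3*21³ - 425) + 104 = -953*(3*9261 - 425) + 104 = -953*(27783 - 425) + 104 = -953*27358 + 104 = -26072174 + 104 = -26072070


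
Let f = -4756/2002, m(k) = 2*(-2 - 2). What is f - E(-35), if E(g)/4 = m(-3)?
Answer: 29654/1001 ≈ 29.624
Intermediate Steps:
m(k) = -8 (m(k) = 2*(-4) = -8)
E(g) = -32 (E(g) = 4*(-8) = -32)
f = -2378/1001 (f = -4756*1/2002 = -2378/1001 ≈ -2.3756)
f - E(-35) = -2378/1001 - 1*(-32) = -2378/1001 + 32 = 29654/1001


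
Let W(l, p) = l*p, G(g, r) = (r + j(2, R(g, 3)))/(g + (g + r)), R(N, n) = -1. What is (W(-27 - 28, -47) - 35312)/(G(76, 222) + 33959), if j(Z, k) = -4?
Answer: -2039983/2116814 ≈ -0.96370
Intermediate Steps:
G(g, r) = (-4 + r)/(r + 2*g) (G(g, r) = (r - 4)/(g + (g + r)) = (-4 + r)/(r + 2*g))
(W(-27 - 28, -47) - 35312)/(G(76, 222) + 33959) = ((-27 - 28)*(-47) - 35312)/((-4 + 222)/(222 + 2*76) + 33959) = (-55*(-47) - 35312)/(218/(222 + 152) + 33959) = (2585 - 35312)/(218/374 + 33959) = -32727/((1/374)*218 + 33959) = -32727/(109/187 + 33959) = -32727/6350442/187 = -32727*187/6350442 = -2039983/2116814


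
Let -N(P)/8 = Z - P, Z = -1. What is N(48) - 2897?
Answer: -2505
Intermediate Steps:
N(P) = 8 + 8*P (N(P) = -8*(-1 - P) = 8 + 8*P)
N(48) - 2897 = (8 + 8*48) - 2897 = (8 + 384) - 2897 = 392 - 2897 = -2505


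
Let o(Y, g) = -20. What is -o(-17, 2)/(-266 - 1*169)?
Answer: -4/87 ≈ -0.045977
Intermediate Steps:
-o(-17, 2)/(-266 - 1*169) = -(-20)/(-266 - 1*169) = -(-20)/(-266 - 169) = -(-20)/(-435) = -(-20)*(-1)/435 = -1*4/87 = -4/87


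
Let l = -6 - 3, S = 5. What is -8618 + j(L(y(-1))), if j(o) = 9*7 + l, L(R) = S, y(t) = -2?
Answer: -8564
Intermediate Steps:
l = -9
L(R) = 5
j(o) = 54 (j(o) = 9*7 - 9 = 63 - 9 = 54)
-8618 + j(L(y(-1))) = -8618 + 54 = -8564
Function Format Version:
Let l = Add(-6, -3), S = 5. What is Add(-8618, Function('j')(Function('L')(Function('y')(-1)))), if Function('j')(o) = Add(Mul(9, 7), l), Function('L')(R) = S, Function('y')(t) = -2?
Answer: -8564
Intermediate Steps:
l = -9
Function('L')(R) = 5
Function('j')(o) = 54 (Function('j')(o) = Add(Mul(9, 7), -9) = Add(63, -9) = 54)
Add(-8618, Function('j')(Function('L')(Function('y')(-1)))) = Add(-8618, 54) = -8564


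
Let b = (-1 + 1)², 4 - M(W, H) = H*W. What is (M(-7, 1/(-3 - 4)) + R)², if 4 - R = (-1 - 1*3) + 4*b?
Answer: 121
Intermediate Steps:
M(W, H) = 4 - H*W
b = 0 (b = 0² = 0)
R = 8 (R = 4 - ((-1 - 1*3) + 4*0) = 4 - ((-1 - 3) + 0) = 4 - (-4 + 0) = 4 - 1*(-4) = 4 + 4 = 8)
(M(-7, 1/(-3 - 4)) + R)² = ((4 - 1*(-7)/(-3 - 4)) + 8)² = ((4 - 1*(-7)/(-7)) + 8)² = ((4 - 1*(-⅐)*(-7)) + 8)² = ((4 - 1) + 8)² = (3 + 8)² = 11² = 121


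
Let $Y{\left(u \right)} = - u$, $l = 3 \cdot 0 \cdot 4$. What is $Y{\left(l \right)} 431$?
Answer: $0$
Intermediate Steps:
$l = 0$ ($l = 0 \cdot 4 = 0$)
$Y{\left(l \right)} 431 = \left(-1\right) 0 \cdot 431 = 0 \cdot 431 = 0$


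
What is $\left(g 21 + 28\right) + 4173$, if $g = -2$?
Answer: $4159$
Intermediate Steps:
$\left(g 21 + 28\right) + 4173 = \left(\left(-2\right) 21 + 28\right) + 4173 = \left(-42 + 28\right) + 4173 = -14 + 4173 = 4159$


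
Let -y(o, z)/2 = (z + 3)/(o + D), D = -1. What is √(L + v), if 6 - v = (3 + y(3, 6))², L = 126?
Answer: 4*√6 ≈ 9.7980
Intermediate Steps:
y(o, z) = -2*(3 + z)/(-1 + o) (y(o, z) = -2*(z + 3)/(o - 1) = -2*(3 + z)/(-1 + o))
v = -30 (v = 6 - (3 + 2*(-3 - 1*6)/(-1 + 3))² = 6 - (3 + 2*(-3 - 6)/2)² = 6 - (3 + 2*(½)*(-9))² = 6 - (3 - 9)² = 6 - 1*(-6)² = 6 - 1*36 = 6 - 36 = -30)
√(L + v) = √(126 - 30) = √96 = 4*√6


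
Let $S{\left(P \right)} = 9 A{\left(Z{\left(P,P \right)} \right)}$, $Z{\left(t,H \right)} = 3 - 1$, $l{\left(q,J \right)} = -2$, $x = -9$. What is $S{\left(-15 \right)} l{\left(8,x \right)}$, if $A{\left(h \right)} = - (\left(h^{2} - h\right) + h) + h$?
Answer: $36$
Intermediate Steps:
$Z{\left(t,H \right)} = 2$ ($Z{\left(t,H \right)} = 3 - 1 = 2$)
$A{\left(h \right)} = h - h^{2}$ ($A{\left(h \right)} = - h^{2} + h = h - h^{2}$)
$S{\left(P \right)} = -18$ ($S{\left(P \right)} = 9 \cdot 2 \left(1 - 2\right) = 9 \cdot 2 \left(-1\right) = 9 \left(-2\right) = -18$)
$S{\left(-15 \right)} l{\left(8,x \right)} = \left(-18\right) \left(-2\right) = 36$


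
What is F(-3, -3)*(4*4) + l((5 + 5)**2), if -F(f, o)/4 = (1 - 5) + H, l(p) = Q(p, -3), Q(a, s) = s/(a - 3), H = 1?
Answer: 18621/97 ≈ 191.97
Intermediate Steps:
Q(a, s) = s/(-3 + a)
l(p) = -3/(-3 + p)
F(f, o) = 12 (F(f, o) = -4*((1 - 5) + 1) = -4*(-4 + 1) = -4*(-3) = 12)
F(-3, -3)*(4*4) + l((5 + 5)**2) = 12*(4*4) - 3/(-3 + (5 + 5)**2) = 12*16 - 3/(-3 + 10**2) = 192 - 3/(-3 + 100) = 192 - 3/97 = 18621/97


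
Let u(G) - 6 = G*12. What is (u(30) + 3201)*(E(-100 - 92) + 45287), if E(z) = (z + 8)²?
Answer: 282303081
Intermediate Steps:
u(G) = 6 + 12*G (u(G) = 6 + G*12 = 6 + 12*G)
E(z) = (8 + z)²
(u(30) + 3201)*(E(-100 - 92) + 45287) = ((6 + 12*30) + 3201)*((8 + (-100 - 92))² + 45287) = ((6 + 360) + 3201)*((8 - 192)² + 45287) = (366 + 3201)*((-184)² + 45287) = 3567*(33856 + 45287) = 3567*79143 = 282303081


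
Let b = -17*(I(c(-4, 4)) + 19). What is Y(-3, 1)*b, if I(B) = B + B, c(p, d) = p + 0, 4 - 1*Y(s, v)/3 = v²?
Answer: -1683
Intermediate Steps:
Y(s, v) = 12 - 3*v²
c(p, d) = p
I(B) = 2*B
b = -187 (b = -17*(2*(-4) + 19) = -17*(-8 + 19) = -17*11 = -187)
Y(-3, 1)*b = (12 - 3*1²)*(-187) = (12 - 3*1)*(-187) = (12 - 3)*(-187) = 9*(-187) = -1683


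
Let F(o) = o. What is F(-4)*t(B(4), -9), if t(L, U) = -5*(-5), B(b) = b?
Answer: -100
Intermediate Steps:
t(L, U) = 25
F(-4)*t(B(4), -9) = -4*25 = -100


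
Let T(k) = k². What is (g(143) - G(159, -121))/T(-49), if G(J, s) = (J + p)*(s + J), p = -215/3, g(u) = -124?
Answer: -10328/7203 ≈ -1.4338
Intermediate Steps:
p = -215/3 (p = -215*⅓ = -215/3 ≈ -71.667)
G(J, s) = (-215/3 + J)*(J + s) (G(J, s) = (J - 215/3)*(s + J) = (-215/3 + J)*(J + s))
(g(143) - G(159, -121))/T(-49) = (-124 - (159² - 215/3*159 - 215/3*(-121) + 159*(-121)))/((-49)²) = (-124 - (25281 - 11395 + 26015/3 - 19239))/2401 = (-124 - 1*9956/3)*(1/2401) = (-124 - 9956/3)*(1/2401) = -10328/3*1/2401 = -10328/7203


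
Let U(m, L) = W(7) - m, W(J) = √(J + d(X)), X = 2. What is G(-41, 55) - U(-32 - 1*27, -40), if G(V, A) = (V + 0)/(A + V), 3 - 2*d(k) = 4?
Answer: -867/14 - √26/2 ≈ -64.478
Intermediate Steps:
d(k) = -½ (d(k) = 3/2 - ½*4 = 3/2 - 2 = -½)
W(J) = √(-½ + J) (W(J) = √(J - ½) = √(-½ + J))
U(m, L) = √26/2 - m (U(m, L) = √(-2 + 4*7)/2 - m = √(-2 + 28)/2 - m = √26/2 - m)
G(V, A) = V/(A + V)
G(-41, 55) - U(-32 - 1*27, -40) = -41/(55 - 41) - (√26/2 - (-32 - 1*27)) = -41/14 - (√26/2 - (-32 - 27)) = -41*1/14 - (√26/2 - 1*(-59)) = -41/14 - (√26/2 + 59) = -41/14 - (59 + √26/2) = -41/14 + (-59 - √26/2) = -867/14 - √26/2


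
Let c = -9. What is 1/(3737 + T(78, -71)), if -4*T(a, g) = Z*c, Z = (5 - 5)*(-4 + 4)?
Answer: 1/3737 ≈ 0.00026759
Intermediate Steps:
Z = 0 (Z = 0*0 = 0)
T(a, g) = 0 (T(a, g) = -0*(-9) = -1/4*0 = 0)
1/(3737 + T(78, -71)) = 1/(3737 + 0) = 1/3737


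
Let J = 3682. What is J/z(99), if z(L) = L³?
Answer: 3682/970299 ≈ 0.0037947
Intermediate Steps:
J/z(99) = 3682/(99³) = 3682/970299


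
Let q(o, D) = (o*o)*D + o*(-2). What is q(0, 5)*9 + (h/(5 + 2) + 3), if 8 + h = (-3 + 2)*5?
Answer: 8/7 ≈ 1.1429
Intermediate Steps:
q(o, D) = -2*o + D*o² (q(o, D) = o²*D - 2*o = D*o² - 2*o = -2*o + D*o²)
h = -13 (h = -8 + (-3 + 2)*5 = -8 - 1*5 = -8 - 5 = -13)
q(0, 5)*9 + (h/(5 + 2) + 3) = (0*(-2 + 5*0))*9 + (-13/(5 + 2) + 3) = (0*(-2 + 0))*9 + (-13/7 + 3) = (0*(-2))*9 + ((⅐)*(-13) + 3) = 0*9 + (-13/7 + 3) = 0 + 8/7 = 8/7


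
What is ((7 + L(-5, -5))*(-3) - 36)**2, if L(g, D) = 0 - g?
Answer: 5184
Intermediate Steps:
L(g, D) = -g
((7 + L(-5, -5))*(-3) - 36)**2 = ((7 - 1*(-5))*(-3) - 36)**2 = ((7 + 5)*(-3) - 36)**2 = (12*(-3) - 36)**2 = (-36 - 36)**2 = (-72)**2 = 5184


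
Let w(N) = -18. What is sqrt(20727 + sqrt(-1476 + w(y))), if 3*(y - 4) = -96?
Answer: sqrt(20727 + 3*I*sqrt(166)) ≈ 143.97 + 0.134*I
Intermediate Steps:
y = -28 (y = 4 + (1/3)*(-96) = 4 - 32 = -28)
sqrt(20727 + sqrt(-1476 + w(y))) = sqrt(20727 + sqrt(-1476 - 18)) = sqrt(20727 + sqrt(-1494)) = sqrt(20727 + 3*I*sqrt(166))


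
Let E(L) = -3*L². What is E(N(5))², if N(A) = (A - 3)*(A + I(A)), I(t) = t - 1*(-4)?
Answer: 5531904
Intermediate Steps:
I(t) = 4 + t (I(t) = t + 4 = 4 + t)
N(A) = (-3 + A)*(4 + 2*A) (N(A) = (A - 3)*(A + (4 + A)) = (-3 + A)*(4 + 2*A))
E(N(5))² = (-3*(-12 - 2*5 + 2*5²)²)² = (-3*(-12 - 10 + 2*25)²)² = (-3*(-12 - 10 + 50)²)² = (-3*28²)² = (-3*784)² = (-2352)² = 5531904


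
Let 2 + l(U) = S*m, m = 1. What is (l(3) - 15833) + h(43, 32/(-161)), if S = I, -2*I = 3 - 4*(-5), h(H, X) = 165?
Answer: -31363/2 ≈ -15682.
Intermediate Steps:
I = -23/2 (I = -(3 - 4*(-5))/2 = -(3 + 20)/2 = -½*23 = -23/2 ≈ -11.500)
S = -23/2 ≈ -11.500
l(U) = -27/2 (l(U) = -2 - 23/2*1 = -2 - 23/2 = -27/2)
(l(3) - 15833) + h(43, 32/(-161)) = (-27/2 - 15833) + 165 = -31693/2 + 165 = -31363/2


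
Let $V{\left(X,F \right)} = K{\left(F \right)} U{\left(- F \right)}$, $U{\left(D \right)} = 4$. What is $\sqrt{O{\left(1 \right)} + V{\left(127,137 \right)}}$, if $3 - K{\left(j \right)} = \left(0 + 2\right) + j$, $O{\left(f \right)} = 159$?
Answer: $i \sqrt{385} \approx 19.621 i$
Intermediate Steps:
$K{\left(j \right)} = 1 - j$ ($K{\left(j \right)} = 3 - \left(\left(0 + 2\right) + j\right) = 3 - \left(2 + j\right) = 1 - j$)
$V{\left(X,F \right)} = 4 - 4 F$ ($V{\left(X,F \right)} = \left(1 - F\right) 4 = 4 - 4 F$)
$\sqrt{O{\left(1 \right)} + V{\left(127,137 \right)}} = \sqrt{159 + \left(4 - 548\right)} = \sqrt{159 - 544} = \sqrt{-385} = i \sqrt{385}$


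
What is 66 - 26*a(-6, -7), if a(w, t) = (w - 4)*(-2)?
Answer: -454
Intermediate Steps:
a(w, t) = 8 - 2*w (a(w, t) = (-4 + w)*(-2) = 8 - 2*w)
66 - 26*a(-6, -7) = 66 - 26*(8 - 2*(-6)) = 66 - 26*(8 + 12) = 66 - 26*20 = 66 - 520 = -454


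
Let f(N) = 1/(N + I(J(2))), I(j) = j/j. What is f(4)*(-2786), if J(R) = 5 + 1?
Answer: -2786/5 ≈ -557.20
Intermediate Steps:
J(R) = 6
I(j) = 1
f(N) = 1/(1 + N) (f(N) = 1/(N + 1) = 1/(1 + N))
f(4)*(-2786) = -2786/(1 + 4) = -2786/5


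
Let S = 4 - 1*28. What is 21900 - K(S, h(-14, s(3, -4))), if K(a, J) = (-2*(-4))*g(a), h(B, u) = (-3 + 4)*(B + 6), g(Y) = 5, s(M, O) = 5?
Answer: 21860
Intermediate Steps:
h(B, u) = 6 + B (h(B, u) = 1*(6 + B) = 6 + B)
S = -24 (S = 4 - 28 = -24)
K(a, J) = 40 (K(a, J) = -2*(-4)*5 = 8*5 = 40)
21900 - K(S, h(-14, s(3, -4))) = 21900 - 1*40 = 21900 - 40 = 21860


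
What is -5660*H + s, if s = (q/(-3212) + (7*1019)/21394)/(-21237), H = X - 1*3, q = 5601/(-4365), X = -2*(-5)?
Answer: -42063767100251969189/1061680138403940 ≈ -39620.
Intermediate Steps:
X = 10
q = -1867/1455 (q = 5601*(-1/4365) = -1867/1455 ≈ -1.2832)
H = 7 (H = 10 - 1*3 = 10 - 3 = 7)
s = -16687866389/1061680138403940 (s = (-1867/1455/(-3212) + (7*1019)/21394)/(-21237) = (-1867/1455*(-1/3212) + 7133*(1/21394))*(-1/21237) = (1867/4673460 + 7133/21394)*(-1/21237) = (16687866389/49992001620)*(-1/21237) = -16687866389/1061680138403940 ≈ -1.5718e-5)
-5660*H + s = -5660*7 - 16687866389/1061680138403940 = -39620 - 16687866389/1061680138403940 = -42063767100251969189/1061680138403940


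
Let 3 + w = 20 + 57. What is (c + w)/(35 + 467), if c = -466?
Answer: -196/251 ≈ -0.78088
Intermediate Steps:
w = 74 (w = -3 + (20 + 57) = -3 + 77 = 74)
(c + w)/(35 + 467) = (-466 + 74)/(35 + 467) = -392/502 = -392*1/502 = -196/251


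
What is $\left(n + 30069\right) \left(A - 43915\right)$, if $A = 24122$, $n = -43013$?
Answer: $256200592$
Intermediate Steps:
$\left(n + 30069\right) \left(A - 43915\right) = \left(-43013 + 30069\right) \left(24122 - 43915\right) = \left(-12944\right) \left(-19793\right) = 256200592$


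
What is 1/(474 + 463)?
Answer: 1/937 ≈ 0.0010672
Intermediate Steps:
1/(474 + 463) = 1/937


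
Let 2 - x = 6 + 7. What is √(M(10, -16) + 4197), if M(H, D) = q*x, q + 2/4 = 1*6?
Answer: √16546/2 ≈ 64.316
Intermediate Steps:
q = 11/2 (q = -½ + 1*6 = -½ + 6 = 11/2 ≈ 5.5000)
x = -11 (x = 2 - (6 + 7) = 2 - 1*13 = 2 - 13 = -11)
M(H, D) = -121/2 (M(H, D) = (11/2)*(-11) = -121/2)
√(M(10, -16) + 4197) = √(-121/2 + 4197) = √(8273/2) = √16546/2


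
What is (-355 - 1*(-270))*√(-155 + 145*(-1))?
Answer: -850*I*√3 ≈ -1472.2*I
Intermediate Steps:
(-355 - 1*(-270))*√(-155 + 145*(-1)) = (-355 + 270)*√(-155 - 145) = -850*I*√3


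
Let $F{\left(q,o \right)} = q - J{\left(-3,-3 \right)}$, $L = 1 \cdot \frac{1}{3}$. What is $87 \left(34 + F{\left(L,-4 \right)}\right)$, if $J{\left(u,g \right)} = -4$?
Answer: $3335$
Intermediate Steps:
$L = \frac{1}{3}$ ($L = 1 \cdot \frac{1}{3} = \frac{1}{3} \approx 0.33333$)
$F{\left(q,o \right)} = 4 + q$ ($F{\left(q,o \right)} = q - -4 = q + 4 = 4 + q$)
$87 \left(34 + F{\left(L,-4 \right)}\right) = 87 \left(34 + \left(4 + \frac{1}{3}\right)\right) = 87 \left(34 + \frac{13}{3}\right) = 87 \cdot \frac{115}{3} = 3335$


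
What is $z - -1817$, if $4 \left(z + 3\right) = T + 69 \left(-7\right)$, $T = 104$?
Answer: $\frac{6877}{4} \approx 1719.3$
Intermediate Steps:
$z = - \frac{391}{4}$ ($z = -3 + \frac{104 + 69 \left(-7\right)}{4} = -3 + \frac{104 - 483}{4} = -3 + \frac{1}{4} \left(-379\right) = -3 - \frac{379}{4} = - \frac{391}{4} \approx -97.75$)
$z - -1817 = - \frac{391}{4} - -1817 = - \frac{391}{4} + 1817 = \frac{6877}{4}$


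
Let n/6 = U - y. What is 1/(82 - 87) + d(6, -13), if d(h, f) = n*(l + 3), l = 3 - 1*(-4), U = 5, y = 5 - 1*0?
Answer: -⅕ ≈ -0.20000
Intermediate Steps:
y = 5 (y = 5 + 0 = 5)
n = 0 (n = 6*(5 - 1*5) = 6*(5 - 5) = 6*0 = 0)
l = 7 (l = 3 + 4 = 7)
d(h, f) = 0 (d(h, f) = 0*(7 + 3) = 0*10 = 0)
1/(82 - 87) + d(6, -13) = 1/(82 - 87) + 0 = 1/(-5) + 0 = -⅕ + 0 = -⅕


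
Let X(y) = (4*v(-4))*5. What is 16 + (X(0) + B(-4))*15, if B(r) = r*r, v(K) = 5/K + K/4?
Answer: -419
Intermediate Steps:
v(K) = 5/K + K/4 (v(K) = 5/K + K*(1/4) = 5/K + K/4)
B(r) = r**2
X(y) = -45 (X(y) = (4*(5/(-4) + (1/4)*(-4)))*5 = (4*(5*(-1/4) - 1))*5 = (4*(-5/4 - 1))*5 = (4*(-9/4))*5 = -9*5 = -45)
16 + (X(0) + B(-4))*15 = 16 + (-45 + (-4)**2)*15 = 16 + (-45 + 16)*15 = 16 - 29*15 = 16 - 435 = -419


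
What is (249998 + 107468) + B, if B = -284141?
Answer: 73325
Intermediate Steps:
(249998 + 107468) + B = (249998 + 107468) - 284141 = 357466 - 284141 = 73325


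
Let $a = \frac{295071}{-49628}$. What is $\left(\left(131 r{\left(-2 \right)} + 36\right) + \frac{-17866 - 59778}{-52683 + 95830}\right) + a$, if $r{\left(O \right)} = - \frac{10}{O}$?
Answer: $\frac{1463053082487}{2141299316} \approx 683.25$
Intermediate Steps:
$a = - \frac{295071}{49628}$ ($a = 295071 \left(- \frac{1}{49628}\right) = - \frac{295071}{49628} \approx -5.9457$)
$\left(\left(131 r{\left(-2 \right)} + 36\right) + \frac{-17866 - 59778}{-52683 + 95830}\right) + a = \left(\left(131 \left(- \frac{10}{-2}\right) + 36\right) + \frac{-17866 - 59778}{-52683 + 95830}\right) - \frac{295071}{49628} = \left(\left(131 \left(\left(-10\right) \left(- \frac{1}{2}\right)\right) + 36\right) - \frac{77644}{43147}\right) - \frac{295071}{49628} = \left(\left(131 \cdot 5 + 36\right) - \frac{77644}{43147}\right) - \frac{295071}{49628} = \left(\left(655 + 36\right) - \frac{77644}{43147}\right) - \frac{295071}{49628} = \left(691 - \frac{77644}{43147}\right) - \frac{295071}{49628} = \frac{29736933}{43147} - \frac{295071}{49628} = \frac{1463053082487}{2141299316}$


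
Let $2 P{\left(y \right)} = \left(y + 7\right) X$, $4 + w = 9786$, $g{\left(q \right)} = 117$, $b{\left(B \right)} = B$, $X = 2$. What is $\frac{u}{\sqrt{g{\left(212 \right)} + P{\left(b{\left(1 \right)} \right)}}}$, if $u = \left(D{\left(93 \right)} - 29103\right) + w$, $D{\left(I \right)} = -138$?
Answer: $- \frac{19459 \sqrt{5}}{25} \approx -1740.5$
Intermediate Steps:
$w = 9782$ ($w = -4 + 9786 = 9782$)
$P{\left(y \right)} = 7 + y$ ($P{\left(y \right)} = \frac{\left(y + 7\right) 2}{2} = \frac{\left(7 + y\right) 2}{2} = \frac{14 + 2 y}{2} = 7 + y$)
$u = -19459$ ($u = \left(-138 - 29103\right) + 9782 = -29241 + 9782 = -19459$)
$\frac{u}{\sqrt{g{\left(212 \right)} + P{\left(b{\left(1 \right)} \right)}}} = - \frac{19459}{\sqrt{117 + \left(7 + 1\right)}} = - \frac{19459}{\sqrt{117 + 8}} = - \frac{19459}{\sqrt{125}} = - \frac{19459}{5 \sqrt{5}} = - 19459 \frac{\sqrt{5}}{25} = - \frac{19459 \sqrt{5}}{25}$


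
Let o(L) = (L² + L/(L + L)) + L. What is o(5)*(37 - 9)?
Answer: 854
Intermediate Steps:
o(L) = ½ + L + L² (o(L) = (L² + L/((2*L))) + L = (L² + (1/(2*L))*L) + L = (L² + ½) + L = (½ + L²) + L = ½ + L + L²)
o(5)*(37 - 9) = (½ + 5 + 5²)*(37 - 9) = (½ + 5 + 25)*28 = (61/2)*28 = 854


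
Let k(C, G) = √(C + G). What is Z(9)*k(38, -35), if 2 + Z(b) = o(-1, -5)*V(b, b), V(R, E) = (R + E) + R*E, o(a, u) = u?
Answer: -497*√3 ≈ -860.83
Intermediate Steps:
V(R, E) = E + R + E*R (V(R, E) = (E + R) + E*R = E + R + E*R)
Z(b) = -2 - 10*b - 5*b² (Z(b) = -2 - 5*(b + b + b*b) = -2 - 5*(b + b + b²) = -2 - 5*(b² + 2*b) = -2 + (-10*b - 5*b²) = -2 - 10*b - 5*b²)
Z(9)*k(38, -35) = (-2 - 10*9 - 5*9²)*√(38 - 35) = (-2 - 90 - 5*81)*√3 = (-2 - 90 - 405)*√3 = -497*√3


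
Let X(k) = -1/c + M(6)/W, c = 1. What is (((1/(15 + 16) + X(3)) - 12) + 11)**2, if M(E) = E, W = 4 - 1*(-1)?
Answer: 14161/24025 ≈ 0.58943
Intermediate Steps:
W = 5 (W = 4 + 1 = 5)
X(k) = 1/5 (X(k) = -1/1 + 6/5 = -1*1 + 6*(1/5) = -1 + 6/5 = 1/5)
(((1/(15 + 16) + X(3)) - 12) + 11)**2 = (((1/(15 + 16) + 1/5) - 12) + 11)**2 = (((1/31 + 1/5) - 12) + 11)**2 = ((36/155 - 12) + 11)**2 = (-1824/155 + 11)**2 = (-119/155)**2 = 14161/24025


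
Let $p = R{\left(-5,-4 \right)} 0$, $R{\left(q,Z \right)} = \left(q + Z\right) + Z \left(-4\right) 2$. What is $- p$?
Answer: $0$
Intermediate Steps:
$R{\left(q,Z \right)} = q - 7 Z$ ($R{\left(q,Z \right)} = \left(Z + q\right) + - 4 Z 2 = \left(Z + q\right) - 8 Z = q - 7 Z$)
$p = 0$ ($p = \left(-5 - -28\right) 0 = \left(-5 + 28\right) 0 = 23 \cdot 0 = 0$)
$- p = \left(-1\right) 0 = 0$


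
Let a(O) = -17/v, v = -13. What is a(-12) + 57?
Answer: 758/13 ≈ 58.308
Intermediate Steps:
a(O) = 17/13 (a(O) = -17/(-13) = -17*(-1/13) = 17/13)
a(-12) + 57 = 17/13 + 57 = 758/13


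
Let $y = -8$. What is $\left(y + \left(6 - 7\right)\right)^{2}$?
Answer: $81$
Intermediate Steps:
$\left(y + \left(6 - 7\right)\right)^{2} = \left(-8 + \left(6 - 7\right)\right)^{2} = \left(-8 - 1\right)^{2} = \left(-9\right)^{2} = 81$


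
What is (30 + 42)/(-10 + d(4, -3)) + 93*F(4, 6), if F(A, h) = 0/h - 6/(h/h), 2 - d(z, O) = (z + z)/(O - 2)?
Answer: -2277/4 ≈ -569.25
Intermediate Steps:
d(z, O) = 2 - 2*z/(-2 + O) (d(z, O) = 2 - (z + z)/(O - 2) = 2 - 2*z/(-2 + O))
F(A, h) = -6 (F(A, h) = 0 - 6/1 = 0 - 6*1 = 0 - 6 = -6)
(30 + 42)/(-10 + d(4, -3)) + 93*F(4, 6) = (30 + 42)/(-10 + 2*(-2 - 3 - 1*4)/(-2 - 3)) + 93*(-6) = 72/(-10 + 2*(-2 - 3 - 4)/(-5)) - 558 = 72/(-10 + 2*(-1/5)*(-9)) - 558 = 72/(-10 + 18/5) - 558 = 72/(-32/5) - 558 = 72*(-5/32) - 558 = -45/4 - 558 = -2277/4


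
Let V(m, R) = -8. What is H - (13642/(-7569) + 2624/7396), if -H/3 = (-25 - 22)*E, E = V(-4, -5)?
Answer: -15766192574/13995081 ≈ -1126.6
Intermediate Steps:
E = -8
H = -1128 (H = -3*(-25 - 22)*(-8) = -(-141)*(-8) = -3*376 = -1128)
H - (13642/(-7569) + 2624/7396) = -1128 - (13642/(-7569) + 2624/7396) = -1128 - (13642*(-1/7569) + 2624*(1/7396)) = -1128 - (-13642/7569 + 656/1849) = -1128 - 1*(-20258794/13995081) = -1128 + 20258794/13995081 = -15766192574/13995081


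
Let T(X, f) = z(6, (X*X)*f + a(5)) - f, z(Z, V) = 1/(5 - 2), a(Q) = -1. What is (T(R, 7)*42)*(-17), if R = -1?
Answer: 4760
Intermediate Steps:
z(Z, V) = ⅓ (z(Z, V) = 1/3 = ⅓)
T(X, f) = ⅓ - f
(T(R, 7)*42)*(-17) = ((⅓ - 1*7)*42)*(-17) = ((⅓ - 7)*42)*(-17) = -20/3*42*(-17) = -280*(-17) = 4760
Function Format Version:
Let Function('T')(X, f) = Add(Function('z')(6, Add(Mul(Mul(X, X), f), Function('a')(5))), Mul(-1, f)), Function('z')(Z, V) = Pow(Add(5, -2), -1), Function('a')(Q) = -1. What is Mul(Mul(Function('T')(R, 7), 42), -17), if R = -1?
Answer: 4760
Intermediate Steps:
Function('z')(Z, V) = Rational(1, 3) (Function('z')(Z, V) = Pow(3, -1) = Rational(1, 3))
Function('T')(X, f) = Add(Rational(1, 3), Mul(-1, f))
Mul(Mul(Function('T')(R, 7), 42), -17) = Mul(Mul(Add(Rational(1, 3), Mul(-1, 7)), 42), -17) = Mul(Mul(Add(Rational(1, 3), -7), 42), -17) = Mul(Mul(Rational(-20, 3), 42), -17) = Mul(-280, -17) = 4760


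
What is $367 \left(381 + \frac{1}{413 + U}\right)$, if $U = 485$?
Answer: $\frac{125565013}{898} \approx 1.3983 \cdot 10^{5}$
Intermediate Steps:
$367 \left(381 + \frac{1}{413 + U}\right) = 367 \left(381 + \frac{1}{413 + 485}\right) = 367 \left(381 + \frac{1}{898}\right) = 367 \cdot \frac{342139}{898} = \frac{125565013}{898}$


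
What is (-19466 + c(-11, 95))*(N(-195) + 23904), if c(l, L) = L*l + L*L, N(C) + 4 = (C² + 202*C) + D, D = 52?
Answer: -259434282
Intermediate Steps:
N(C) = 48 + C² + 202*C (N(C) = -4 + ((C² + 202*C) + 52) = -4 + (52 + C² + 202*C) = 48 + C² + 202*C)
c(l, L) = L² + L*l (c(l, L) = L*l + L² = L² + L*l)
(-19466 + c(-11, 95))*(N(-195) + 23904) = (-19466 + 95*(95 - 11))*((48 + (-195)² + 202*(-195)) + 23904) = (-19466 + 95*84)*((48 + 38025 - 39390) + 23904) = (-19466 + 7980)*(-1317 + 23904) = -11486*22587 = -259434282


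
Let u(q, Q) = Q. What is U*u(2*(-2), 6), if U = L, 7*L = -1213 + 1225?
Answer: 72/7 ≈ 10.286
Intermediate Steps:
L = 12/7 (L = (-1213 + 1225)/7 = (⅐)*12 = 12/7 ≈ 1.7143)
U = 12/7 ≈ 1.7143
U*u(2*(-2), 6) = (12/7)*6 = 72/7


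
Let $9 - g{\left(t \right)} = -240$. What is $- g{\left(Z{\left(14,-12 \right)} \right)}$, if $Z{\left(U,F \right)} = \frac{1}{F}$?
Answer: $-249$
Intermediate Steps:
$g{\left(t \right)} = 249$ ($g{\left(t \right)} = 9 - -240 = 9 + 240 = 249$)
$- g{\left(Z{\left(14,-12 \right)} \right)} = \left(-1\right) 249 = -249$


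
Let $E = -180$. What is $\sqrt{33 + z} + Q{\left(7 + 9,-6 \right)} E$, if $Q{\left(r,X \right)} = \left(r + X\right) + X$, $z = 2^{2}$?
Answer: $-720 + \sqrt{37} \approx -713.92$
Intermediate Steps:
$z = 4$
$Q{\left(r,X \right)} = r + 2 X$ ($Q{\left(r,X \right)} = \left(X + r\right) + X = r + 2 X$)
$\sqrt{33 + z} + Q{\left(7 + 9,-6 \right)} E = \sqrt{33 + 4} + \left(\left(7 + 9\right) + 2 \left(-6\right)\right) \left(-180\right) = \sqrt{37} + \left(16 - 12\right) \left(-180\right) = \sqrt{37} + 4 \left(-180\right) = \sqrt{37} - 720 = -720 + \sqrt{37}$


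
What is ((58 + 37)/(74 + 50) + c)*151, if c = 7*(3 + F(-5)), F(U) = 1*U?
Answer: -247791/124 ≈ -1998.3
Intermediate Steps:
F(U) = U
c = -14 (c = 7*(3 - 5) = 7*(-2) = -14)
((58 + 37)/(74 + 50) + c)*151 = ((58 + 37)/(74 + 50) - 14)*151 = (95/124 - 14)*151 = -1641/124*151 = -247791/124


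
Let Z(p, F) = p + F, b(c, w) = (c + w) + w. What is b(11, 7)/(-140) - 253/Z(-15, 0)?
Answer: 7009/420 ≈ 16.688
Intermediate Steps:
b(c, w) = c + 2*w
Z(p, F) = F + p
b(11, 7)/(-140) - 253/Z(-15, 0) = (11 + 2*7)/(-140) - 253/(0 - 15) = (11 + 14)*(-1/140) - 253/(-15) = 25*(-1/140) - 253*(-1/15) = -5/28 + 253/15 = 7009/420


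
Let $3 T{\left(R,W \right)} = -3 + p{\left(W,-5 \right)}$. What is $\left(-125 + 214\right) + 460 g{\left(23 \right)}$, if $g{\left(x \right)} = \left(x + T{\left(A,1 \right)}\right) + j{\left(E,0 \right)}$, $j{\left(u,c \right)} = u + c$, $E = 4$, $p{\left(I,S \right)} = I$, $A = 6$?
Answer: $\frac{36607}{3} \approx 12202.0$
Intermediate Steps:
$j{\left(u,c \right)} = c + u$
$T{\left(R,W \right)} = -1 + \frac{W}{3}$ ($T{\left(R,W \right)} = \frac{-3 + W}{3} = -1 + \frac{W}{3}$)
$g{\left(x \right)} = \frac{10}{3} + x$ ($g{\left(x \right)} = \left(x + \left(-1 + \frac{1}{3} \cdot 1\right)\right) + \left(0 + 4\right) = \left(x + \left(-1 + \frac{1}{3}\right)\right) + 4 = \left(x - \frac{2}{3}\right) + 4 = \left(- \frac{2}{3} + x\right) + 4 = \frac{10}{3} + x$)
$\left(-125 + 214\right) + 460 g{\left(23 \right)} = \left(-125 + 214\right) + 460 \left(\frac{10}{3} + 23\right) = 89 + 460 \cdot \frac{79}{3} = 89 + \frac{36340}{3} = \frac{36607}{3}$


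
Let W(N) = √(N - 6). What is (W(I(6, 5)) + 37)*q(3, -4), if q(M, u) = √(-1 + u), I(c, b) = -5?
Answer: -√55 + 37*I*√5 ≈ -7.4162 + 82.734*I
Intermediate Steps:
W(N) = √(-6 + N)
(W(I(6, 5)) + 37)*q(3, -4) = (√(-6 - 5) + 37)*√(-1 - 4) = (√(-11) + 37)*√(-5) = (I*√11 + 37)*(I*√5) = (37 + I*√11)*(I*√5) = I*√5*(37 + I*√11)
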